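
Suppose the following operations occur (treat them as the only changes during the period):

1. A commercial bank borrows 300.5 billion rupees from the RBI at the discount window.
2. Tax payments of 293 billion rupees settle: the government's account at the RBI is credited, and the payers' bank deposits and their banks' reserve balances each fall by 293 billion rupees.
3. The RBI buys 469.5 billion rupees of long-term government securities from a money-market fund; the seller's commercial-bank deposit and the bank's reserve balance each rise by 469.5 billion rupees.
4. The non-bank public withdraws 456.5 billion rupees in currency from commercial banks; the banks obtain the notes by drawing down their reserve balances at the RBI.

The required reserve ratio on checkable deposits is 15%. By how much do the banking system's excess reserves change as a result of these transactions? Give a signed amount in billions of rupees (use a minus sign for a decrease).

+62.5 billion

Discount-window loan 300.5 billion rupees: reserves +300.5B, deposits 0.
Government account inflow 293 billion rupees: reserves −293B, deposits −293B.
Asset purchase (from non-banks) 469.5 billion rupees: reserves +469.5B, deposits +469.5B.
Currency withdrawal 456.5 billion rupees: reserves −456.5B, deposits −456.5B.
Totals: Δreserves = +20.5B, Δdeposits = −280B.
Δrequired reserves = 15% × −280B = −42B.
Δexcess reserves = Δreserves − Δrequired = +20.5B − (−42B) = +62.5 billion.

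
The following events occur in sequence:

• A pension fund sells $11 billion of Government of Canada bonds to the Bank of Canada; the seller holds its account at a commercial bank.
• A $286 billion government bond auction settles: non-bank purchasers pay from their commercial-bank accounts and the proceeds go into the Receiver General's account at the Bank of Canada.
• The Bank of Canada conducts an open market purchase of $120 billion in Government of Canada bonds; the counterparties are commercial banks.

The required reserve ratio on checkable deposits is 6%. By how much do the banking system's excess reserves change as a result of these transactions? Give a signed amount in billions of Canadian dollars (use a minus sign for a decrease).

-$138.5 billion

Asset purchase (from non-banks) $11 billion: reserves +$11B, deposits +$11B.
Government account inflow $286 billion: reserves −$286B, deposits −$286B.
OMO purchase (from banks) $120 billion: reserves +$120B, deposits 0.
Totals: Δreserves = −$155B, Δdeposits = −$275B.
Δrequired reserves = 6% × −$275B = −$16.5B.
Δexcess reserves = Δreserves − Δrequired = −$155B − (−$16.5B) = -$138.5 billion.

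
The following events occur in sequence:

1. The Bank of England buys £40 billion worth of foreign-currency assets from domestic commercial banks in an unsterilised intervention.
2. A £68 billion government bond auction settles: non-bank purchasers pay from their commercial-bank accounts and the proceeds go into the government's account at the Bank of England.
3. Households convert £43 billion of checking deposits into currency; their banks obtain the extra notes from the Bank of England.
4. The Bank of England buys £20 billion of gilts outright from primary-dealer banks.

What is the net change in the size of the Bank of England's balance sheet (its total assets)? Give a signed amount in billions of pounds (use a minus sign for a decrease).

Bank of England balance sheet:
  Assets:      Securities +£20B, Foreign assets +£40B
  Liabilities: Bank reserves −£51B, Currency in circulation +£43B, Government deposits +£68B
Change in total Bank of England assets = +£60 billion.

+£60 billion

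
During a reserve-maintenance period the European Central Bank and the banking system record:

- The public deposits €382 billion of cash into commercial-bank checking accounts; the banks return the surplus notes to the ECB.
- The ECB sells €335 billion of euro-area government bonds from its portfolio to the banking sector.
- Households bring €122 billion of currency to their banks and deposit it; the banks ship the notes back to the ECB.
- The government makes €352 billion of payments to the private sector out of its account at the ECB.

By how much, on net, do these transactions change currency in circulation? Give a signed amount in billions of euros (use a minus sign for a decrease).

-€504 billion

ECB balance sheet:
  Assets:      Securities −€335B
  Liabilities: Bank reserves +€521B, Currency in circulation −€504B, Government deposits −€352B
So the change in currency in circulation is -€504 billion.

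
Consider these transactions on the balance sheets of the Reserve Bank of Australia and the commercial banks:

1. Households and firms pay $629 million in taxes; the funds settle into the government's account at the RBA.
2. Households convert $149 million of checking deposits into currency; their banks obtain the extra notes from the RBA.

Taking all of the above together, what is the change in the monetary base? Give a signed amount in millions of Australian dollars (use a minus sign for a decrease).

-$629 million

RBA balance sheet:
  Assets:      no change
  Liabilities: Bank reserves −$778M, Currency in circulation +$149M, Government deposits +$629M
Commercial banking system:
  Assets:      Reserves at CB −$778M
  Liabilities: Checkable deposits −$778M
Monetary base = currency + reserves: +$149M + (−$778M) = -$629 million.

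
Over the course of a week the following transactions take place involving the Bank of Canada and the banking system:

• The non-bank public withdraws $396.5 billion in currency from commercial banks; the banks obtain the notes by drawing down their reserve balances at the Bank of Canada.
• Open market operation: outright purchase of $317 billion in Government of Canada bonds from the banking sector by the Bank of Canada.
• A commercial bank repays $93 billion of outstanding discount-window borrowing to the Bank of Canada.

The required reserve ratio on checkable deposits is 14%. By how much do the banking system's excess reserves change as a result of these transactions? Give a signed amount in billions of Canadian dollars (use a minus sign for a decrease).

-$116.99 billion

Currency withdrawal $396.5 billion: reserves −$396.5B, deposits −$396.5B.
OMO purchase (from banks) $317 billion: reserves +$317B, deposits 0.
Discount-window repayment $93 billion: reserves −$93B, deposits 0.
Totals: Δreserves = −$172.5B, Δdeposits = −$396.5B.
Δrequired reserves = 14% × −$396.5B = −$55.51B.
Δexcess reserves = Δreserves − Δrequired = −$172.5B − (−$55.51B) = -$116.99 billion.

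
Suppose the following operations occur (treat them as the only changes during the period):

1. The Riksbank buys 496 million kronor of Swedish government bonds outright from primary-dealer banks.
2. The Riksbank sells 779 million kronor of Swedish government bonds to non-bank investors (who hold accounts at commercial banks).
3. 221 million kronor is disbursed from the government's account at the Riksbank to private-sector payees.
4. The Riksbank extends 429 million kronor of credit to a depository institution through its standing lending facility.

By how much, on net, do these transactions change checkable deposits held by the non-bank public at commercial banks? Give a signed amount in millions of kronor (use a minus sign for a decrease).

-558 million

Riksbank balance sheet:
  Assets:      Securities −283M, Loans to banks +429M
  Liabilities: Bank reserves +367M, Government deposits −221M
Commercial banking system:
  Assets:      Reserves at CB +367M, Securities −496M
  Liabilities: Checkable deposits −558M, Borrowings from CB +429M
So the change in checkable deposits held by the non-bank public at commercial banks is -558 million.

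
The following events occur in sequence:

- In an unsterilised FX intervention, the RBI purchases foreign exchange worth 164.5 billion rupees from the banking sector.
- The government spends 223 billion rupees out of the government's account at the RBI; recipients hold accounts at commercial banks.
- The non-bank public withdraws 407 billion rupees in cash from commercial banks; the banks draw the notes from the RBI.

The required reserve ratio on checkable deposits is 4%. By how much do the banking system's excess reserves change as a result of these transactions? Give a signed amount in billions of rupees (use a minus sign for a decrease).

FX purchase 164.5 billion rupees: reserves +164.5B, deposits 0.
Government spending 223 billion rupees: reserves +223B, deposits +223B.
Currency withdrawal 407 billion rupees: reserves −407B, deposits −407B.
Totals: Δreserves = −19.5B, Δdeposits = −184B.
Δrequired reserves = 4% × −184B = −7.36B.
Δexcess reserves = Δreserves − Δrequired = −19.5B − (−7.36B) = -12.14 billion.

-12.14 billion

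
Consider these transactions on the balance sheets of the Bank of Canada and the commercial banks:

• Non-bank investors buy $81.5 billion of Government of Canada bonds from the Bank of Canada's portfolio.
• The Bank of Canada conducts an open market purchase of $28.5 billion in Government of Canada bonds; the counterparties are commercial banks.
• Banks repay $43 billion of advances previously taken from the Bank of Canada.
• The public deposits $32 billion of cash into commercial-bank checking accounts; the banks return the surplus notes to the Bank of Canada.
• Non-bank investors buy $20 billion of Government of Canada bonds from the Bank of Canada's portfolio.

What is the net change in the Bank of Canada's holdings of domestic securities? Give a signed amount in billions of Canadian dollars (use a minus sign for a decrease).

Asset sale (to non-banks) $81.5 billion: securities removed from the Bank of Canada's portfolio → −$81.5B.
OMO purchase (from banks) $28.5 billion: securities added to the Bank of Canada's portfolio → +$28.5B.
Discount-window repayment $43 billion: the Bank of Canada's securities portfolio is untouched → 0.
Currency deposit $32 billion: the Bank of Canada's securities portfolio is untouched → 0.
Asset sale (to non-banks) $20 billion: securities removed from the Bank of Canada's portfolio → −$20B.
Net: −81.5 + 28.5 + 0 + 0 − 20 = -$73 billion.

-$73 billion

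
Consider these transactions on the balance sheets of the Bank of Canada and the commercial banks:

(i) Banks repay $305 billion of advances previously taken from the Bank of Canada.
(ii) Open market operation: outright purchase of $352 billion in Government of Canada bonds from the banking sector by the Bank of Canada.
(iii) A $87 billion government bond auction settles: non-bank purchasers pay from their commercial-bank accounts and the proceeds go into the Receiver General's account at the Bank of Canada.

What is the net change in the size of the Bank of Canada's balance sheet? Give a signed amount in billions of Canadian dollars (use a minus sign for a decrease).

Bank of Canada balance sheet:
  Assets:      Securities +$352B, Loans to banks −$305B
  Liabilities: Bank reserves −$40B, Government deposits +$87B
Change in total Bank of Canada assets = +$47 billion.

+$47 billion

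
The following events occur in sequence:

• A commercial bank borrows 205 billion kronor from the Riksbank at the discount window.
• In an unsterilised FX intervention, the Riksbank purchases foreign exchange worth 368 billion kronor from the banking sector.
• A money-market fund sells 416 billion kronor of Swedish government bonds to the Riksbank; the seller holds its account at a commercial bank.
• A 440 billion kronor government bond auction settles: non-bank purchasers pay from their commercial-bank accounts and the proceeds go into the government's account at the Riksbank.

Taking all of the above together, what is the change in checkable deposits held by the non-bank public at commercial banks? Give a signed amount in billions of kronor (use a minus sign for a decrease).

Riksbank balance sheet:
  Assets:      Securities +416B, Loans to banks +205B, Foreign assets +368B
  Liabilities: Bank reserves +549B, Government deposits +440B
Commercial banking system:
  Assets:      Reserves at CB +549B, Foreign assets −368B
  Liabilities: Checkable deposits −24B, Borrowings from CB +205B
So the change in checkable deposits held by the non-bank public at commercial banks is -24 billion.

-24 billion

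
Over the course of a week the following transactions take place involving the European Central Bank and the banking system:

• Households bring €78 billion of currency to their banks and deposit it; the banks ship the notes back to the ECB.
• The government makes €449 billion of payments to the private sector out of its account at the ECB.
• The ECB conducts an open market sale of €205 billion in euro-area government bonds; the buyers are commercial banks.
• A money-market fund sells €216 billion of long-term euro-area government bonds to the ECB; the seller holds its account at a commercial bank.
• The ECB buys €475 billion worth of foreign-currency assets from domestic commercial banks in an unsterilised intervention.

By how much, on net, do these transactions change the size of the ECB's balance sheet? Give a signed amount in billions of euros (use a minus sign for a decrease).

+€486 billion

ECB balance sheet:
  Assets:      Securities +€11B, Foreign assets +€475B
  Liabilities: Bank reserves +€1013B, Currency in circulation −€78B, Government deposits −€449B
Change in total ECB assets = +€486 billion.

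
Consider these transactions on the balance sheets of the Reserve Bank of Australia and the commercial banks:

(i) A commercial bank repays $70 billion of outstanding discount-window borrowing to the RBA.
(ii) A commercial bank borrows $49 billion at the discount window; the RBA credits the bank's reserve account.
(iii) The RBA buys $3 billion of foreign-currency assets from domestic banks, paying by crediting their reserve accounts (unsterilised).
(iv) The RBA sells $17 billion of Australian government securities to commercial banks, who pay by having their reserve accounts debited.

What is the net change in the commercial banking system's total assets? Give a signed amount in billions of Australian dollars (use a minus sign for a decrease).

-$21 billion

Discount-window repayment $70 billion: bank balance sheets shrink → −$70B.
Discount-window loan $49 billion: bank balance sheets expand → +$49B.
FX purchase $3 billion: just an asset swap on bank balance sheets → 0.
OMO sale (to banks) $17 billion: just an asset swap on bank balance sheets → 0.
Net: −70 + 49 + 0 + 0 = -$21 billion.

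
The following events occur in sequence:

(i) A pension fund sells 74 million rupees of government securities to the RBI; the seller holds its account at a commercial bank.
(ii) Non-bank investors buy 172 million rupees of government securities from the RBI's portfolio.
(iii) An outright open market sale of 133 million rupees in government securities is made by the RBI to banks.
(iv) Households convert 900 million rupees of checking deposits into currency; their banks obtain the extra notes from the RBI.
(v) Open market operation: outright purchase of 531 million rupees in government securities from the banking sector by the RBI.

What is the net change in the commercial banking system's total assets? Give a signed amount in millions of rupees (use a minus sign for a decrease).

Asset purchase (from non-banks) 74 million rupees: bank balance sheets expand → +74M.
Asset sale (to non-banks) 172 million rupees: bank balance sheets shrink → −172M.
OMO sale (to banks) 133 million rupees: just an asset swap on bank balance sheets → 0.
Currency withdrawal 900 million rupees: bank balance sheets shrink → −900M.
OMO purchase (from banks) 531 million rupees: just an asset swap on bank balance sheets → 0.
Net: 74 − 172 + 0 − 900 + 0 = -998 million.

-998 million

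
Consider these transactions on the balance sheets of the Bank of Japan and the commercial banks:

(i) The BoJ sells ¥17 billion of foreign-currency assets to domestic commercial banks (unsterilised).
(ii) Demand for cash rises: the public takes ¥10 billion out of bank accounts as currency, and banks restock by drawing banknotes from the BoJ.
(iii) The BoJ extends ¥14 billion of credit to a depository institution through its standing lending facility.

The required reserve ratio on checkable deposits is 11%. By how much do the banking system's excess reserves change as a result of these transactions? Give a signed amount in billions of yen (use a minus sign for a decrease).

-¥11.9 billion

FX sale ¥17 billion: reserves −¥17B, deposits 0.
Currency withdrawal ¥10 billion: reserves −¥10B, deposits −¥10B.
Discount-window loan ¥14 billion: reserves +¥14B, deposits 0.
Totals: Δreserves = −¥13B, Δdeposits = −¥10B.
Δrequired reserves = 11% × −¥10B = −¥1.1B.
Δexcess reserves = Δreserves − Δrequired = −¥13B − (−¥1.1B) = -¥11.9 billion.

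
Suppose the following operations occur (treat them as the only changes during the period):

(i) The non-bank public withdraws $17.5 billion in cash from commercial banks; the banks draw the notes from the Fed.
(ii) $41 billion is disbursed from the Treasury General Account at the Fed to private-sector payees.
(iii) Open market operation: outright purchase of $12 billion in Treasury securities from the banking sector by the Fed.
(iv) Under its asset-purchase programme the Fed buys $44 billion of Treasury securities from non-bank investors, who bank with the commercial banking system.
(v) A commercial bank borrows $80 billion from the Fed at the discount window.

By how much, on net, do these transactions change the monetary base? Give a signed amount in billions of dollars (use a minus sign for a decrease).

Fed balance sheet:
  Assets:      Securities +$56B, Loans to banks +$80B
  Liabilities: Bank reserves +$159.5B, Currency in circulation +$17.5B, Government deposits −$41B
Commercial banking system:
  Assets:      Reserves at CB +$159.5B, Securities −$12B
  Liabilities: Checkable deposits +$67.5B, Borrowings from CB +$80B
Monetary base = currency + reserves: +$17.5B + (+$159.5B) = +$177 billion.

+$177 billion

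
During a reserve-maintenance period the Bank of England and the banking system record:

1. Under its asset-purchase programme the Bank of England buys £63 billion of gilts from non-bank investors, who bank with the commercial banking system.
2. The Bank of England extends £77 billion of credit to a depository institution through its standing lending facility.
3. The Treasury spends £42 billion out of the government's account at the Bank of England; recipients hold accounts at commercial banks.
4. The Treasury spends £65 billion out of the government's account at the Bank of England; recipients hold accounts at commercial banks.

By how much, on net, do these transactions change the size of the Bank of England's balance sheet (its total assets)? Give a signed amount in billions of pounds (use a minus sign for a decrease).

+£140 billion

Bank of England balance sheet:
  Assets:      Securities +£63B, Loans to banks +£77B
  Liabilities: Bank reserves +£247B, Government deposits −£107B
Change in total Bank of England assets = +£140 billion.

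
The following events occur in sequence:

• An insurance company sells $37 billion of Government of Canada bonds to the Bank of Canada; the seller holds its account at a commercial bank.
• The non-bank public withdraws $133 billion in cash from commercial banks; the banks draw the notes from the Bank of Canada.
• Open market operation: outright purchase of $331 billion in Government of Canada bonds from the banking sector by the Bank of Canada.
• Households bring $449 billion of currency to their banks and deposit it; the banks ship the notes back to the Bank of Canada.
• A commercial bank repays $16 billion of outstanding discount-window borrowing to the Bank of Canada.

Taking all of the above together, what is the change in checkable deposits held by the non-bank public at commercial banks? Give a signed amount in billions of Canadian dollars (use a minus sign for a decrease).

+$353 billion

Asset purchase (from non-banks) $37 billion: non-bank counterparties' bank balances rise → +$37B.
Currency withdrawal $133 billion: non-bank counterparties' bank balances fall → −$133B.
OMO purchase (from banks) $331 billion: the counterparty is a bank, so public deposits are unchanged → 0.
Currency deposit $449 billion: non-bank counterparties' bank balances rise → +$449B.
Discount-window repayment $16 billion: the counterparty is a bank, so public deposits are unchanged → 0.
Net: 37 − 133 + 0 + 449 + 0 = +$353 billion.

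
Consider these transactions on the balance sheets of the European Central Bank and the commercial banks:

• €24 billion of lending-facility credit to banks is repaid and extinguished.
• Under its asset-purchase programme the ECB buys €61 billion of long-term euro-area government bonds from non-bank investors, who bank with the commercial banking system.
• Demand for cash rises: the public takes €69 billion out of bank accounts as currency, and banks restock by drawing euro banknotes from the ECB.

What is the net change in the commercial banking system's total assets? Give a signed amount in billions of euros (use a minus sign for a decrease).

-€32 billion

ECB balance sheet:
  Assets:      Securities +€61B, Loans to banks −€24B
  Liabilities: Bank reserves −€32B, Currency in circulation +€69B
Commercial banking system:
  Assets:      Reserves at CB −€32B
  Liabilities: Checkable deposits −€8B, Borrowings from CB −€24B
Change in total bank assets = -€32 billion.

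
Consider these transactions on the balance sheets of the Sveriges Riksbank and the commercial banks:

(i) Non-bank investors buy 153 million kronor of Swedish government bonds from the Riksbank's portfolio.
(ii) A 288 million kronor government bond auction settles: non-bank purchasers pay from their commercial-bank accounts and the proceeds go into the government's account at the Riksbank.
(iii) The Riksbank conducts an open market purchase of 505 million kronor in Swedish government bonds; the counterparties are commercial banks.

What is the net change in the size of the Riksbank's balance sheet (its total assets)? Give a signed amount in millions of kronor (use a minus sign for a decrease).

+352 million

Asset sale (to non-banks) 153 million kronor: a Riksbank asset is shed → −153M.
Government account inflow 288 million kronor: only the composition of liabilities changes → 0.
OMO purchase (from banks) 505 million kronor: a Riksbank asset is acquired → +505M.
Net: −153 + 0 + 505 = +352 million.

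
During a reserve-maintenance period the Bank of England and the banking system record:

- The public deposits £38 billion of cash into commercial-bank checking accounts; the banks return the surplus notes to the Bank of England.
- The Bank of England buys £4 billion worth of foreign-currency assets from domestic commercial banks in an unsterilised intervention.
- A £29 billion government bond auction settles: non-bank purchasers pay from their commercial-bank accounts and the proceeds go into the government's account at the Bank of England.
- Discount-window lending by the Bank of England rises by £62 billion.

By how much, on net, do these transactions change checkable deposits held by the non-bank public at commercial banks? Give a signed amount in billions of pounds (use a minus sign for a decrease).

+£9 billion

Currency deposit £38 billion: non-bank counterparties' bank balances rise → +£38B.
FX purchase £4 billion: the counterparty is a bank, so public deposits are unchanged → 0.
Government account inflow £29 billion: non-bank counterparties' bank balances fall → −£29B.
Discount-window loan £62 billion: the counterparty is a bank, so public deposits are unchanged → 0.
Net: 38 + 0 − 29 + 0 = +£9 billion.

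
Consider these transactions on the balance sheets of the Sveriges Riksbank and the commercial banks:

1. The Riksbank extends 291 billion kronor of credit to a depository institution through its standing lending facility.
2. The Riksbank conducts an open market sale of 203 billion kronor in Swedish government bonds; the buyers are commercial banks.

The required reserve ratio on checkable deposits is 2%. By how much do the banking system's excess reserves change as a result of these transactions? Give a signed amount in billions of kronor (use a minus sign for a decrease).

Discount-window loan 291 billion kronor: reserves +291B, deposits 0.
OMO sale (to banks) 203 billion kronor: reserves −203B, deposits 0.
Totals: Δreserves = +88B, Δdeposits = 0.
Δrequired reserves = 2% × 0 = 0.
Δexcess reserves = Δreserves − Δrequired = +88B − (0) = +88 billion.

+88 billion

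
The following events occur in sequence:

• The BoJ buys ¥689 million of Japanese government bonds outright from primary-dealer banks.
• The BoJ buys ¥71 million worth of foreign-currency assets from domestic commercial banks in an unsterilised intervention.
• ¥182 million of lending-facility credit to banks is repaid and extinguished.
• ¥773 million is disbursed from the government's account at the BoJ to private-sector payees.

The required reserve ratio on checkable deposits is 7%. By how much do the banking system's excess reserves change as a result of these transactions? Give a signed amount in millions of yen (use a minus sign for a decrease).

OMO purchase (from banks) ¥689 million: reserves +¥689M, deposits 0.
FX purchase ¥71 million: reserves +¥71M, deposits 0.
Discount-window repayment ¥182 million: reserves −¥182M, deposits 0.
Government spending ¥773 million: reserves +¥773M, deposits +¥773M.
Totals: Δreserves = +¥1351M, Δdeposits = +¥773M.
Δrequired reserves = 7% × +¥773M = +¥54.11M.
Δexcess reserves = Δreserves − Δrequired = +¥1351M − (+¥54.11M) = +¥1296.89 million.

+¥1296.89 million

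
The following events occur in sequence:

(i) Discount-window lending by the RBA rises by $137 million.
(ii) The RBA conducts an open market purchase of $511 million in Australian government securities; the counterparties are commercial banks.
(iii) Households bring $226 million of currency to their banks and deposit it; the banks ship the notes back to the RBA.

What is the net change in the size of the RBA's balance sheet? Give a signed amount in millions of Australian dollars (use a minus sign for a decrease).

+$648 million

RBA balance sheet:
  Assets:      Securities +$511M, Loans to banks +$137M
  Liabilities: Bank reserves +$874M, Currency in circulation −$226M
Commercial banking system:
  Assets:      Reserves at CB +$874M, Securities −$511M
  Liabilities: Checkable deposits +$226M, Borrowings from CB +$137M
Change in total RBA assets = +$648 million.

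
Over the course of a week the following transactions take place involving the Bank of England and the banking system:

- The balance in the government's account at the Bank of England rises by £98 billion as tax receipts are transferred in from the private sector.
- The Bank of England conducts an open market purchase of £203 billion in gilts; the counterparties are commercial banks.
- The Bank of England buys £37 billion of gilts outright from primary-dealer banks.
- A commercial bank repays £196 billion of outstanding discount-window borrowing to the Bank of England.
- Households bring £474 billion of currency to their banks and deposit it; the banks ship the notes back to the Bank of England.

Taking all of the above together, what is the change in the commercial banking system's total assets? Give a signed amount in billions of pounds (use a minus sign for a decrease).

+£180 billion

Government account inflow £98 billion: bank balance sheets shrink → −£98B.
OMO purchase (from banks) £203 billion: just an asset swap on bank balance sheets → 0.
OMO purchase (from banks) £37 billion: just an asset swap on bank balance sheets → 0.
Discount-window repayment £196 billion: bank balance sheets shrink → −£196B.
Currency deposit £474 billion: bank balance sheets expand → +£474B.
Net: −98 + 0 + 0 − 196 + 474 = +£180 billion.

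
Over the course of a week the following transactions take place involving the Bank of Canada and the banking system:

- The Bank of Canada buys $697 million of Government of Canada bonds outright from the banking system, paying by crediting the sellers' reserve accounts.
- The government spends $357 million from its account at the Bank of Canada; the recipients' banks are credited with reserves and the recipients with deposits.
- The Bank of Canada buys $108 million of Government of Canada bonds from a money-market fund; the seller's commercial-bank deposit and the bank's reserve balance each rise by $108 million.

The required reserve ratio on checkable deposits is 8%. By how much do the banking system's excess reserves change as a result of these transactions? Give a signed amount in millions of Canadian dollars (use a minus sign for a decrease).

OMO purchase (from banks) $697 million: reserves +$697M, deposits 0.
Government spending $357 million: reserves +$357M, deposits +$357M.
Asset purchase (from non-banks) $108 million: reserves +$108M, deposits +$108M.
Totals: Δreserves = +$1162M, Δdeposits = +$465M.
Δrequired reserves = 8% × +$465M = +$37.2M.
Δexcess reserves = Δreserves − Δrequired = +$1162M − (+$37.2M) = +$1124.8 million.

+$1124.8 million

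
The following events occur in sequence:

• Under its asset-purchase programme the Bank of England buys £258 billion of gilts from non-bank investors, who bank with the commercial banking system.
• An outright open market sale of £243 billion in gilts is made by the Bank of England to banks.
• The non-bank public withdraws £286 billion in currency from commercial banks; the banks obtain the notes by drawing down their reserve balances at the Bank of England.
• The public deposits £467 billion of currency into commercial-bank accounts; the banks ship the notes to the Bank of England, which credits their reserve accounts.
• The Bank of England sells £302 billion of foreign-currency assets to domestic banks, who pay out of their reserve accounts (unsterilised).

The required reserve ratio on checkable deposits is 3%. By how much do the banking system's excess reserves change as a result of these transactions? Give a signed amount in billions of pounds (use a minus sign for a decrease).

Asset purchase (from non-banks) £258 billion: reserves +£258B, deposits +£258B.
OMO sale (to banks) £243 billion: reserves −£243B, deposits 0.
Currency withdrawal £286 billion: reserves −£286B, deposits −£286B.
Currency deposit £467 billion: reserves +£467B, deposits +£467B.
FX sale £302 billion: reserves −£302B, deposits 0.
Totals: Δreserves = −£106B, Δdeposits = +£439B.
Δrequired reserves = 3% × +£439B = +£13.17B.
Δexcess reserves = Δreserves − Δrequired = −£106B − (+£13.17B) = -£119.17 billion.

-£119.17 billion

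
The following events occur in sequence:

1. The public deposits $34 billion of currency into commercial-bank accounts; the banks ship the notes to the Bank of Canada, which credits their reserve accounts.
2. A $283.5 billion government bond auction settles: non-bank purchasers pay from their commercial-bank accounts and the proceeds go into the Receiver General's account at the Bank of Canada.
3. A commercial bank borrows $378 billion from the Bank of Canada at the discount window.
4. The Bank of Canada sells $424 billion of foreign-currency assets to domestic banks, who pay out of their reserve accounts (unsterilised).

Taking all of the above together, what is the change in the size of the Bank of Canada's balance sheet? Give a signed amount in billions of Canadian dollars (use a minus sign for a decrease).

-$46 billion

Bank of Canada balance sheet:
  Assets:      Loans to banks +$378B, Foreign assets −$424B
  Liabilities: Bank reserves −$295.5B, Currency in circulation −$34B, Government deposits +$283.5B
Commercial banking system:
  Assets:      Reserves at CB −$295.5B, Foreign assets +$424B
  Liabilities: Checkable deposits −$249.5B, Borrowings from CB +$378B
Change in total Bank of Canada assets = -$46 billion.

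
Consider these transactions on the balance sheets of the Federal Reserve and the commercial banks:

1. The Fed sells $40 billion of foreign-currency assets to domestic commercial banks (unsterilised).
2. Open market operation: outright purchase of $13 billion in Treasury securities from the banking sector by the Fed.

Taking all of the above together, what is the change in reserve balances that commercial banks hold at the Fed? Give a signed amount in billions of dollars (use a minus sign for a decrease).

Fed balance sheet:
  Assets:      Securities +$13B, Foreign assets −$40B
  Liabilities: Bank reserves −$27B
Commercial banking system:
  Assets:      Reserves at CB −$27B, Securities −$13B, Foreign assets +$40B
  Liabilities: no change
So the change in reserve balances that commercial banks hold at the Fed is -$27 billion.

-$27 billion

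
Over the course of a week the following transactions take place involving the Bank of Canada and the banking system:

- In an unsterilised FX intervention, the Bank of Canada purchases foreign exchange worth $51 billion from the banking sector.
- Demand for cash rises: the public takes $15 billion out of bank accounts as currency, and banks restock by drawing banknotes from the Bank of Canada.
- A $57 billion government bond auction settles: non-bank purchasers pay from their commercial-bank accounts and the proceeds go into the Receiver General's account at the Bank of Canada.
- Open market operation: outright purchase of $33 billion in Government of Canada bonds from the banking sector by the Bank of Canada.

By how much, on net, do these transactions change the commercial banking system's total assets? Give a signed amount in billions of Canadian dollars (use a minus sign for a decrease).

-$72 billion

Bank of Canada balance sheet:
  Assets:      Securities +$33B, Foreign assets +$51B
  Liabilities: Bank reserves +$12B, Currency in circulation +$15B, Government deposits +$57B
Commercial banking system:
  Assets:      Reserves at CB +$12B, Securities −$33B, Foreign assets −$51B
  Liabilities: Checkable deposits −$72B
Change in total bank assets = -$72 billion.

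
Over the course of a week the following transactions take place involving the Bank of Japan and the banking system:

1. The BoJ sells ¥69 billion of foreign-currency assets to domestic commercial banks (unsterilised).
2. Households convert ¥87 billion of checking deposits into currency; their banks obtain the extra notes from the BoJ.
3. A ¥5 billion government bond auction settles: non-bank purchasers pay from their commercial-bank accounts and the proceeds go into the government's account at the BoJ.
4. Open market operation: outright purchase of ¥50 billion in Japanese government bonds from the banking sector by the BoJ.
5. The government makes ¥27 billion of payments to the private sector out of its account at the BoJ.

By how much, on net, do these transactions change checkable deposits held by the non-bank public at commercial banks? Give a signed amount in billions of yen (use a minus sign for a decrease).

BoJ balance sheet:
  Assets:      Securities +¥50B, Foreign assets −¥69B
  Liabilities: Bank reserves −¥84B, Currency in circulation +¥87B, Government deposits −¥22B
Commercial banking system:
  Assets:      Reserves at CB −¥84B, Securities −¥50B, Foreign assets +¥69B
  Liabilities: Checkable deposits −¥65B
So the change in checkable deposits held by the non-bank public at commercial banks is -¥65 billion.

-¥65 billion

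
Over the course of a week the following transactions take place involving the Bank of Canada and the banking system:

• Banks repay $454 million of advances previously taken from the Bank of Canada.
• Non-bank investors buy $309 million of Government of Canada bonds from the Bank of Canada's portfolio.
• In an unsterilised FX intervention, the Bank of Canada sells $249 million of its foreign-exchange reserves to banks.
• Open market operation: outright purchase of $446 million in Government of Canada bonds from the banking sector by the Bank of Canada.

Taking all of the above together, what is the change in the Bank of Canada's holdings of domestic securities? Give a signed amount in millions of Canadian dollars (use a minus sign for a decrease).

Bank of Canada balance sheet:
  Assets:      Securities +$137M, Loans to banks −$454M, Foreign assets −$249M
  Liabilities: Bank reserves −$566M
So the change in the Bank of Canada's holdings of domestic securities is +$137 million.

+$137 million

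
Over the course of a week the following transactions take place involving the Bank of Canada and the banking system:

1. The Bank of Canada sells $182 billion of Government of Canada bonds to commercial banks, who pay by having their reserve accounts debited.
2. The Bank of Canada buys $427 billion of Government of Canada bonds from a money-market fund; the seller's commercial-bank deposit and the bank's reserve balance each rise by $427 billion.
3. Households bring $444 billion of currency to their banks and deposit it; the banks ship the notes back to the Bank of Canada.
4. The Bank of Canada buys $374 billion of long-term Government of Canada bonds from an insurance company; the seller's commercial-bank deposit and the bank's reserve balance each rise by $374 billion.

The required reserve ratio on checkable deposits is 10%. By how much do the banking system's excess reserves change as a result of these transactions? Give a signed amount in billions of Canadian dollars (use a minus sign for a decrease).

+$938.5 billion

OMO sale (to banks) $182 billion: reserves −$182B, deposits 0.
Asset purchase (from non-banks) $427 billion: reserves +$427B, deposits +$427B.
Currency deposit $444 billion: reserves +$444B, deposits +$444B.
Asset purchase (from non-banks) $374 billion: reserves +$374B, deposits +$374B.
Totals: Δreserves = +$1063B, Δdeposits = +$1245B.
Δrequired reserves = 10% × +$1245B = +$124.5B.
Δexcess reserves = Δreserves − Δrequired = +$1063B − (+$124.5B) = +$938.5 billion.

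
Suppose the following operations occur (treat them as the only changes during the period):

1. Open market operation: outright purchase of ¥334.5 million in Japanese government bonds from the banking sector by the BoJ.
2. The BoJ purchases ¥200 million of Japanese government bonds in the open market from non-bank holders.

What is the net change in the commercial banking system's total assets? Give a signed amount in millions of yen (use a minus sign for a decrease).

BoJ balance sheet:
  Assets:      Securities +¥534.5M
  Liabilities: Bank reserves +¥534.5M
Commercial banking system:
  Assets:      Reserves at CB +¥534.5M, Securities −¥334.5M
  Liabilities: Checkable deposits +¥200M
Change in total bank assets = +¥200 million.

+¥200 million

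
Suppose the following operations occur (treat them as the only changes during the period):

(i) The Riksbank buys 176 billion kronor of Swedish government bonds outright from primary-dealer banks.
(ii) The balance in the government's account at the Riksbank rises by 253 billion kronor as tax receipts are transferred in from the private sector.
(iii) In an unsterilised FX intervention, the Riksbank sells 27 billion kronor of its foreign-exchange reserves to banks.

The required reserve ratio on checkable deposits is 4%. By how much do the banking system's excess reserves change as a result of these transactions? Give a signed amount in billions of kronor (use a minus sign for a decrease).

-93.88 billion

OMO purchase (from banks) 176 billion kronor: reserves +176B, deposits 0.
Government account inflow 253 billion kronor: reserves −253B, deposits −253B.
FX sale 27 billion kronor: reserves −27B, deposits 0.
Totals: Δreserves = −104B, Δdeposits = −253B.
Δrequired reserves = 4% × −253B = −10.12B.
Δexcess reserves = Δreserves − Δrequired = −104B − (−10.12B) = -93.88 billion.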